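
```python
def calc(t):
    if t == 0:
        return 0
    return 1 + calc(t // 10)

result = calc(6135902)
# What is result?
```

Count of digits of 6135902: 7

Answer: 7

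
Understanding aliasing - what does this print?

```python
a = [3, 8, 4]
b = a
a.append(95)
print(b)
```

Key concept: basic list aliasing.
Step by step:
`a = [3, 8, 4]` → a = [3, 8, 4]
`b = a` → b = [3, 8, 4] (same object as a)
`a.append(95)` → a = [3, 8, 4, 95] (same object as b); b = [3, 8, 4, 95] (same object as a)
`print(b)` → prints [3, 8, 4, 95]

Answer: [3, 8, 4, 95]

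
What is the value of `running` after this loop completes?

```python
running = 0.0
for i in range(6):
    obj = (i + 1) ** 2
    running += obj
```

Sum of squared losses 1² + 2² + ... + 6²
`running` takes the values: 0.0 → 1.0 → 5.0 → 14.0 → 30.0 → 55.0 → 91.0

Answer: 91.0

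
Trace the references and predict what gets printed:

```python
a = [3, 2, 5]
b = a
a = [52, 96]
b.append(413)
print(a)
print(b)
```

Key concept: rebinding vs mutation: a is rebound to a new list, b still points at the original.
Step by step:
`a = [3, 2, 5]` → a = [3, 2, 5]
`b = a` → b = [3, 2, 5] (same object as a)
`a = [52, 96]` → a = [52, 96]
`b.append(413)` → b = [3, 2, 5, 413]
`print(a)` → prints [52, 96]
`print(b)` → prints [3, 2, 5, 413]

Answer:
[52, 96]
[3, 2, 5, 413]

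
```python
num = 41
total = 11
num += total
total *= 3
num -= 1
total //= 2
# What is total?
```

Trace:
`num = 41` → num = 41
`total = 11` → total = 11
`num += total` → num = 52
`total *= 3` → total = 33
`num -= 1` → num = 51
`total //= 2` → total = 16
So total = 16

Answer: 16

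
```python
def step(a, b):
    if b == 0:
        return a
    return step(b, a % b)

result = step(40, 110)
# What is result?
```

step(40, 110) -> step(110, 40) -> step(40, 30) -> step(30, 10) -> step(10, 0) -> 10

Answer: 10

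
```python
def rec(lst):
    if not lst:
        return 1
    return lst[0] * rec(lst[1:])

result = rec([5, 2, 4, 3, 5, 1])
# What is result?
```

Product over [5, 2, 4, 3, 5, 1] = 5 * 2 * 4 * 3 * 5 * 1 = 600

Answer: 600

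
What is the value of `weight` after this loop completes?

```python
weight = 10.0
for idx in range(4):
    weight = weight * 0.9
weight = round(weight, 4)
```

Exponential decay: 10.0 * 0.9^4
`weight` takes the values: 10.0 → 9.0 → 8.1 → 7.29 → 6.561

Answer: 6.561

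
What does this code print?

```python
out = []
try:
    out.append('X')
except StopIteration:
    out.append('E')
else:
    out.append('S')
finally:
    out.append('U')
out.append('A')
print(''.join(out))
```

Execution trace: 'X' (try body, no exception) → 'S' (else) → 'U' (finally) → 'A' (after the try/except). Output: XSUA

Answer: XSUA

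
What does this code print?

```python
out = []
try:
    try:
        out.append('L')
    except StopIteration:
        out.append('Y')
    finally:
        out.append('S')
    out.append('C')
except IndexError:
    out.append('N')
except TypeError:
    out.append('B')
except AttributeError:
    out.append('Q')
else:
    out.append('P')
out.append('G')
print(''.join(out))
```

Execution trace: 'L' (inner try body, no exception) → 'S' (inner finally) → 'C' (try body, no exception) → 'P' (else) → 'G' (after the try/except). Output: LSCPG

Answer: LSCPG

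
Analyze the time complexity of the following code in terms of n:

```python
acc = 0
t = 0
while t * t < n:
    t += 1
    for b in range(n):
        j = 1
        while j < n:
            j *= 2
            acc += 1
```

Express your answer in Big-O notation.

Each loop level contributes: √n × n × log n. Multiplying the contributions gives O(n√n log n).

Answer: O(n√n log n)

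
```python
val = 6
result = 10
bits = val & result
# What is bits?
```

Trace:
`val = 6` → val = 6
`result = 10` → result = 10
`bits = val & result` → bits = 2
So bits = 2

Answer: 2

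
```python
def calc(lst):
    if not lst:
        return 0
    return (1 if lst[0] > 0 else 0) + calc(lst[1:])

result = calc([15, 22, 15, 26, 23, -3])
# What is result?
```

Count of positive elements in [15, 22, 15, 26, 23, -3] = 5

Answer: 5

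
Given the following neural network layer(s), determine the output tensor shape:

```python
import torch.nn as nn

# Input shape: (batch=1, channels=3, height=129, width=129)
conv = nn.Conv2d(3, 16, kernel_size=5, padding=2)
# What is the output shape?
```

Input: (1, 3, 129, 129) -> Output: (1, 16, 129, 129)

Answer: (1, 16, 129, 129)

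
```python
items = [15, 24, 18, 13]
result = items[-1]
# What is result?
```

Trace:
`items = [15, 24, 18, 13]` → items = [15, 24, 18, 13]
`result = items[-1]` → result = 13
So result = 13

Answer: 13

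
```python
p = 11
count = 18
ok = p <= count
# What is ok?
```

Trace:
`p = 11` → p = 11
`count = 18` → count = 18
`ok = p <= count` → ok = True
So ok = True

Answer: True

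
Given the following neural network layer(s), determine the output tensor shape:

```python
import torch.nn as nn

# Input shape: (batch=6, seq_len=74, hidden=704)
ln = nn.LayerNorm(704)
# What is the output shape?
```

Input: (6, 74, 704) -> Output: (6, 74, 704)

Answer: (6, 74, 704)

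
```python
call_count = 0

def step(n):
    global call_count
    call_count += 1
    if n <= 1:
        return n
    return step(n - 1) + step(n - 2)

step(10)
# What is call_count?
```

Calls(n) = 1 + Calls(n-1) + Calls(n-2); Calls(0)=Calls(1)=1. For n=10 this gives 177.

Answer: 177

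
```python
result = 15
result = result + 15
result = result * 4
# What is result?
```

Trace:
`result = 15` → result = 15
`result = result + 15` → result = 30
`result = result * 4` → result = 120
So result = 120

Answer: 120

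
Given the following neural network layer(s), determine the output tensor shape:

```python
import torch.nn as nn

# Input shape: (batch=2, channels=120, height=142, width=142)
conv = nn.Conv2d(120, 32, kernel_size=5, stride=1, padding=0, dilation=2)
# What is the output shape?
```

Input: (2, 120, 142, 142) -> Output: (2, 32, 134, 134)

Answer: (2, 32, 134, 134)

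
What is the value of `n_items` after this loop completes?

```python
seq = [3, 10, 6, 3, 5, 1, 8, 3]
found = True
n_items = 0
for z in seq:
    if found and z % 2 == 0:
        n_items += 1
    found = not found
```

Count even values at even positions
`n_items` takes the values: 0 → 1 → 2

Answer: 2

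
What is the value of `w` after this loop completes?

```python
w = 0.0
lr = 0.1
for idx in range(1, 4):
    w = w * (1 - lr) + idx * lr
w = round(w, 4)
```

Moving average with lr=0.1
`w` takes the values: 0.0 → 0.1 → 0.29 → 0.561

Answer: 0.561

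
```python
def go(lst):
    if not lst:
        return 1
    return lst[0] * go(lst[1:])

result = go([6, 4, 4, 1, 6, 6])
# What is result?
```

Product over [6, 4, 4, 1, 6, 6] = 6 * 4 * 4 * 1 * 6 * 6 = 3456

Answer: 3456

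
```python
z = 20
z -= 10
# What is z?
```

Trace:
`z = 20` → z = 20
`z -= 10` → z = 10
So z = 10

Answer: 10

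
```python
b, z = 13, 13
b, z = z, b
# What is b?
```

Trace:
`b, z = 13, 13` → b = 13; z = 13
`b, z = z, b` → b = 13; z = 13
So b = 13

Answer: 13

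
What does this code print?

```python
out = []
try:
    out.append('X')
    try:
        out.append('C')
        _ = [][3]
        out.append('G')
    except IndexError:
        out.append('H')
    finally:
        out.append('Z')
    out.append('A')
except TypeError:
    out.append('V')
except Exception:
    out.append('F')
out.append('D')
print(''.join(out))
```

Execution trace: 'X' (try body) → 'C' (inner try body) → 'H' (inner except IndexError) → 'Z' (inner finally) → 'A' (try body, no exception) → 'D' (after the try/except). Output: XCHZAD

Answer: XCHZAD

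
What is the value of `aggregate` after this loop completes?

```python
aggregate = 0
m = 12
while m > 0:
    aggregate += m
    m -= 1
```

Sum 12 down to 1
`aggregate` takes the values: 0 → 12 → 23 → 33 → 42 → 50 → 57 → 63 → 68 → 72 → 75 → 77 → 78

Answer: 78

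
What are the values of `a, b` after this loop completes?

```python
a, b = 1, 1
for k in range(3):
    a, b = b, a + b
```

Fibonacci: after 3 iterations
`a, b` takes the values: (1, 1) → (1, 2) → (2, 3) → (3, 5)

Answer: 3, 5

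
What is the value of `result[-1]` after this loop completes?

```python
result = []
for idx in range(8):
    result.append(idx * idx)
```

Last element of squares 0 to 7
`result` takes the values: [] → [0] → [0, 1] → [0, 1, 4] → [0, 1, 4, 9] → [0, 1, 4, 9, 16] → [0, 1, 4, 9, 16, 25] → [0, 1, 4, 9, 16, 25, 36] → [0, 1, 4, 9, 16, 25, 36, 49]
So `result[-1]` = 49

Answer: 49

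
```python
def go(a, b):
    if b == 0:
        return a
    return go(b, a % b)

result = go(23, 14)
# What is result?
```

go(23, 14) -> go(14, 9) -> go(9, 5) -> go(5, 4) -> go(4, 1) -> go(1, 0) -> 1

Answer: 1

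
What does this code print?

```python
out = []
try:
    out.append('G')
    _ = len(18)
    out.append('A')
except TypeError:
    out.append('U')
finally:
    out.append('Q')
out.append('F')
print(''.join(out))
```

Execution trace: 'G' (try body) → 'U' (except TypeError) → 'Q' (finally) → 'F' (after the try/except). Output: GUQF

Answer: GUQF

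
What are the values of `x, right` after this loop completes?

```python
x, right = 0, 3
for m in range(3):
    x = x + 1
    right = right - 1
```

x goes 0→3, right goes 3→0
`x, right` takes the values: (0, 3) → (1, 3) → (1, 2) → (2, 2) → (2, 1) → (3, 1) → (3, 0)

Answer: 3, 0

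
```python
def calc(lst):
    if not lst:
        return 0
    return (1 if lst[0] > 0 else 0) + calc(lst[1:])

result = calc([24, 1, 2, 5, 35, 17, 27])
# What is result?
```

Count of positive elements in [24, 1, 2, 5, 35, 17, 27] = 7

Answer: 7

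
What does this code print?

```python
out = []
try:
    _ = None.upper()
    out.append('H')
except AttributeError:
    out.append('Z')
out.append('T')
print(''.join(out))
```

Execution trace: 'Z' (except AttributeError) → 'T' (after the try/except). Output: ZT

Answer: ZT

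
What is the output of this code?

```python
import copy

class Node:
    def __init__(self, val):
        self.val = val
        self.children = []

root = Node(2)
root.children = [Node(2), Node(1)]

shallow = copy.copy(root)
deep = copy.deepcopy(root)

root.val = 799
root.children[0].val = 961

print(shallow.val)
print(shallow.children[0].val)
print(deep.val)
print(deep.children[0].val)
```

Key concept: deep copy with custom objects.
Step by step:
`root = Node(2)` → root = Node(val=2, children=[])
`root.children = [Node(2), Node(1)]` → root = Node(val=2, children=[Node(val=2, children=[]), Node(val=1, children=[])])
`shallow = copy.copy(root)` → shallow = Node(val=2, children=[Node(val=2, children=[]), Node(val=1, children=[])])
`deep = copy.deepcopy(root)` → deep = Node(val=2, children=[Node(val=2, children=[]), Node(val=1, children=[])])
`root.val = 799` → root = Node(val=799, children=[Node(val=2, children=[]), Node(val=1, children=[])])
`root.children[0].val = 961` → root = Node(val=799, children=[Node(val=961, children=[]), Node(val=1, children=[])]); shallow = Node(val=2, children=[Node(val=961, children=[]), Node(val=1, children=[])])
`print(shallow.val)` → prints 2
`print(shallow.children[0].val)` → prints 961
`print(deep.val)` → prints 2
`print(deep.children[0].val)` → prints 2

Answer:
2
961
2
2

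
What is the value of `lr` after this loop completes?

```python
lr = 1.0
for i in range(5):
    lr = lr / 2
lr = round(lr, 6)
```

Halving LR 5 times: 1 / 2^5
`lr` takes the values: 1.0 → 0.5 → 0.25 → 0.125 → 0.0625 → 0.03125

Answer: 0.03125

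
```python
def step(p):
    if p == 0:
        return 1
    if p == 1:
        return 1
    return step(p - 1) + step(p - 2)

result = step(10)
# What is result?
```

Build up from base cases: step(0)=1, step(1)=1, step(2)=2, step(3)=3, step(4)=5, step(5)=8, step(6)=13, ..., step(10)=89

Answer: 89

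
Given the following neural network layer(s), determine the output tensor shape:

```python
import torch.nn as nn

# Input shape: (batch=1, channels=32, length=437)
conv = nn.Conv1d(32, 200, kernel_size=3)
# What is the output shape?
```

Input: (1, 32, 437) -> Output: (1, 200, 435)

Answer: (1, 200, 435)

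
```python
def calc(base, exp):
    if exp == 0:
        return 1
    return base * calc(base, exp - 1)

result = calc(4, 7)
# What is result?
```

calc(4, 7) = 4 * 4 * 4 * 4 * 4 * 4 * 4 = 16384

Answer: 16384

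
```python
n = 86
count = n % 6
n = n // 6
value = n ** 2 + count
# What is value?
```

Trace:
`n = 86` → n = 86
`count = n % 6` → count = 2
`n = n // 6` → n = 14
`value = n ** 2 + count` → value = 198
So value = 198

Answer: 198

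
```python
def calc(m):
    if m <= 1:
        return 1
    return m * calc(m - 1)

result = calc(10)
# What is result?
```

calc(10) = 10 * 9 * 8 * 7 * 6 * 5 * 4 * 3 * 2 * 1 = 3628800

Answer: 3628800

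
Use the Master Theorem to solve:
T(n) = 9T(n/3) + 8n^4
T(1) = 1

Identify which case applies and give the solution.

a=9, b=3, f(n)=8n^4. log_3(9) = 2. Since c=4 > 2 and the regularity condition holds (9(n/3)^4 = (9/3^4)n^4 with 9/3^4 < 1), Case 3 applies: T(n) = Θ(f(n)) = O(n^4).

Answer: O(n^4) - Case 3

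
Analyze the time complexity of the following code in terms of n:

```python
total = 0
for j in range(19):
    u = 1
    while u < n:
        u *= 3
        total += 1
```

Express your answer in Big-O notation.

Each loop level contributes: 1 × log n. Multiplying the contributions gives O(log n).

Answer: O(log n)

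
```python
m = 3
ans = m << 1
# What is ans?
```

Trace:
`m = 3` → m = 3
`ans = m << 1` → ans = 6
So ans = 6

Answer: 6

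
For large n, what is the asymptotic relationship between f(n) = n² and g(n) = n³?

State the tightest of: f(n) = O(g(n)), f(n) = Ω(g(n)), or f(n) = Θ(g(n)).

n² vs n³: f(n) = O(g(n)) but not Ω(g(n)) — n³ grows strictly faster than n².

Answer: f(n) = O(g(n)) but not Ω(g(n)) — n³ grows strictly faster than n².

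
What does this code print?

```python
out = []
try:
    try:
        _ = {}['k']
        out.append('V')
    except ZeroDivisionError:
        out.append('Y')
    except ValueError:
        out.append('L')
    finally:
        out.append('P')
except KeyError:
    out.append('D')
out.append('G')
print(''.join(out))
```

Execution trace: 'P' (inner finally) → 'D' (outer except KeyError) → 'G' (after the try/except). Output: PDG

Answer: PDG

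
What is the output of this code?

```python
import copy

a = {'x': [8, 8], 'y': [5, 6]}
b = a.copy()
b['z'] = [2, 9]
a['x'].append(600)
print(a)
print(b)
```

Key concept: shallow copy of dict with mutable values.
Step by step:
`a = {'x': [8, 8], 'y': [5, 6]}` → a = {'x': [8, 8], 'y': [5, 6]}
`b = a.copy()` → b = {'x': [8, 8], 'y': [5, 6]}
`b['z'] = [2, 9]` → b = {'x': [8, 8], 'y': [5, 6], 'z': [2, 9]}
`a['x'].append(600)` → a = {'x': [8, 8, 600], 'y': [5, 6]}; b = {'x': [8, 8, 600], 'y': [5, 6], 'z': [2, 9]}
`print(a)` → prints {'x': [8, 8, 600], 'y': [5, 6]}
`print(b)` → prints {'x': [8, 8, 600], 'y': [5, 6], 'z': [2, 9]}

Answer:
{'x': [8, 8, 600], 'y': [5, 6]}
{'x': [8, 8, 600], 'y': [5, 6], 'z': [2, 9]}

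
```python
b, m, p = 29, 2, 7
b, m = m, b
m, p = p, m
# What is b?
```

Trace:
`b, m, p = 29, 2, 7` → b = 29; m = 2; p = 7
`b, m = m, b` → b = 2; m = 29
`m, p = p, m` → m = 7; p = 29
So b = 2

Answer: 2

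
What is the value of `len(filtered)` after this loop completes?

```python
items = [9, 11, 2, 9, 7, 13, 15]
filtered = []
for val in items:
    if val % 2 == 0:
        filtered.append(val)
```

Count even numbers in [9, 11, 2, 9, 7, 13, 15]
`filtered` takes the values: [] → [2]
So `len(filtered)` = 1

Answer: 1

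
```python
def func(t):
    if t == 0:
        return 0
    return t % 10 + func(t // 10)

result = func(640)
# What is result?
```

Sum of digits of 640: 0 + 4 + 6 = 10

Answer: 10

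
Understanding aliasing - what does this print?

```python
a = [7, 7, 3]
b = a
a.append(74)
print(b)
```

Key concept: basic list aliasing.
Step by step:
`a = [7, 7, 3]` → a = [7, 7, 3]
`b = a` → b = [7, 7, 3] (same object as a)
`a.append(74)` → a = [7, 7, 3, 74] (same object as b); b = [7, 7, 3, 74] (same object as a)
`print(b)` → prints [7, 7, 3, 74]

Answer: [7, 7, 3, 74]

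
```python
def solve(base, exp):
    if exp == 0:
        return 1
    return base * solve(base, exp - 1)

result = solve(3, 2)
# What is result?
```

solve(3, 2) = 3 * 3 = 9

Answer: 9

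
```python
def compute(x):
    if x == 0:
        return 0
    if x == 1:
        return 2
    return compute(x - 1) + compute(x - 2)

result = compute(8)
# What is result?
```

Build up from base cases: compute(0)=0, compute(1)=2, compute(2)=2, compute(3)=4, compute(4)=6, compute(5)=10, compute(6)=16, ..., compute(8)=42

Answer: 42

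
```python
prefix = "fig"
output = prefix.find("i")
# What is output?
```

Trace:
`prefix = "fig"` → prefix = 'fig'
`output = prefix.find("i")` → output = 1
So output = 1

Answer: 1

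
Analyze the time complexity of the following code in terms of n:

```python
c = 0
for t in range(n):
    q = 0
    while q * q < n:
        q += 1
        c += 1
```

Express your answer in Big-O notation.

Each loop level contributes: n × √n. Multiplying the contributions gives O(n√n).

Answer: O(n√n)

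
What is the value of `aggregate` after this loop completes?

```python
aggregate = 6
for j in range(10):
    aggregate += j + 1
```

Start at 6, add 1 to 10 = 61
`aggregate` takes the values: 6 → 7 → 9 → 12 → 16 → 21 → 27 → 34 → 42 → 51 → 61

Answer: 61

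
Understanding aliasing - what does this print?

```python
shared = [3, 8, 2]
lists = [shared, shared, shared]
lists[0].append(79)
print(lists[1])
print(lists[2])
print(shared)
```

Key concept: list of same reference.
Step by step:
`shared = [3, 8, 2]` → shared = [3, 8, 2]
`lists = [shared, shared, shared]` → lists = [[3, 8, 2], [3, 8, 2], [3, 8, 2]]
`lists[0].append(79)` → shared = [3, 8, 2, 79]; lists = [[3, 8, 2, 79], [3, 8, 2, 79], [3, 8, 2, 79]]
`print(lists[1])` → prints [3, 8, 2, 79]
`print(lists[2])` → prints [3, 8, 2, 79]
`print(shared)` → prints [3, 8, 2, 79]

Answer:
[3, 8, 2, 79]
[3, 8, 2, 79]
[3, 8, 2, 79]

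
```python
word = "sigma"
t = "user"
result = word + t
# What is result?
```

Trace:
`word = "sigma"` → word = 'sigma'
`t = "user"` → t = 'user'
`result = word + t` → result = 'sigmauser'
So result = 'sigmauser'

Answer: 'sigmauser'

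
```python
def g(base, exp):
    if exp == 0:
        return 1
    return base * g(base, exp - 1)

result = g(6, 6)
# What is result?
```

g(6, 6) = 6 * 6 * 6 * 6 * 6 * 6 = 46656

Answer: 46656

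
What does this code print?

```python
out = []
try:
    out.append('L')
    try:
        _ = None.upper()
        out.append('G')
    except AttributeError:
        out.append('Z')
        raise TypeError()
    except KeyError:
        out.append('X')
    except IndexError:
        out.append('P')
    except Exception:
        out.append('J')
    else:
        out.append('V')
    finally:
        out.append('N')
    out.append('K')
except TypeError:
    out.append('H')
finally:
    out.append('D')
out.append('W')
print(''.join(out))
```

Execution trace: 'L' (try body) → 'Z' (inner except AttributeError) → 'N' (inner finally) → 'H' (except TypeError) → 'D' (finally) → 'W' (after the try/except). Output: LZNHDW

Answer: LZNHDW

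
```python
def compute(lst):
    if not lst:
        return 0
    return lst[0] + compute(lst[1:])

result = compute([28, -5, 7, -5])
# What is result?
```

28 + (-5) + 7 + (-5) + 0 = 25

Answer: 25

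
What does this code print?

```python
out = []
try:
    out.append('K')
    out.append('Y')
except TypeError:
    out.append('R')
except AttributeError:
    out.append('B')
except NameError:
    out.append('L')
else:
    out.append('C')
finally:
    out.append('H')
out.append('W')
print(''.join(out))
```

Execution trace: 'K' (try body) → 'Y' (try body, no exception) → 'C' (else) → 'H' (finally) → 'W' (after the try/except). Output: KYCHW

Answer: KYCHW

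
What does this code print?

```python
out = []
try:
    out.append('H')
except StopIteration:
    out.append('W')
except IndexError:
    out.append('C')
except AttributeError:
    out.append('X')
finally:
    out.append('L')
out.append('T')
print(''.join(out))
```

Execution trace: 'H' (try body, no exception) → 'L' (finally) → 'T' (after the try/except). Output: HLT

Answer: HLT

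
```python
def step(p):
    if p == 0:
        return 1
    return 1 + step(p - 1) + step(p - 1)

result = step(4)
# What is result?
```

step(p) = 1 + 2·step(p-1), step(0)=1. Closed form: (1+1)·2^4 - 1 = 31.

Answer: 31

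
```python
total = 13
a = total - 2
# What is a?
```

Trace:
`total = 13` → total = 13
`a = total - 2` → a = 11
So a = 11

Answer: 11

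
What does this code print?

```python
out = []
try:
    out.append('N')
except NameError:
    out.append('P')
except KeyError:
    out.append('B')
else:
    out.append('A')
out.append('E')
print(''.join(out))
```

Execution trace: 'N' (try body, no exception) → 'A' (else) → 'E' (after the try/except). Output: NAE

Answer: NAE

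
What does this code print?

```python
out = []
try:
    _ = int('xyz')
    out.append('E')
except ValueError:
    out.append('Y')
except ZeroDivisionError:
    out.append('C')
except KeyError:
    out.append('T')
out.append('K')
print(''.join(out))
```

Execution trace: 'Y' (except ValueError) → 'K' (after the try/except). Output: YK

Answer: YK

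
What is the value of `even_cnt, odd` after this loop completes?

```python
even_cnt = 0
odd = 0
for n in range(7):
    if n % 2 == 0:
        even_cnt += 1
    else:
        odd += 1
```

Count evens and odds in range(7)
`even_cnt, odd` takes the values: (0, 0) → (1, 0) → (1, 1) → (2, 1) → (2, 2) → (3, 2) → (3, 3) → (4, 3)

Answer: 4, 3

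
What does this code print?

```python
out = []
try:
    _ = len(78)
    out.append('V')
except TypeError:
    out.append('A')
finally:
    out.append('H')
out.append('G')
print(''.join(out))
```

Execution trace: 'A' (except TypeError) → 'H' (finally) → 'G' (after the try/except). Output: AHG

Answer: AHG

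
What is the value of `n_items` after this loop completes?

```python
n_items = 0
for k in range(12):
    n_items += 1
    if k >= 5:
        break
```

Loop breaks when k reaches 5, n_items is 6
`n_items` takes the values: 0 → 1 → 2 → 3 → 4 → 5 → 6

Answer: 6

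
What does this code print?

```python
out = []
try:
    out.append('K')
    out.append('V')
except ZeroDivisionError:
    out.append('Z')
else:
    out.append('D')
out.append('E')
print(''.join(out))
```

Execution trace: 'K' (try body) → 'V' (try body, no exception) → 'D' (else) → 'E' (after the try/except). Output: KVDE

Answer: KVDE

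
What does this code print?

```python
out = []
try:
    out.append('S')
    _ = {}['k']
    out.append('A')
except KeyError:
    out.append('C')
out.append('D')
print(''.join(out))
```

Execution trace: 'S' (try body) → 'C' (except KeyError) → 'D' (after the try/except). Output: SCD

Answer: SCD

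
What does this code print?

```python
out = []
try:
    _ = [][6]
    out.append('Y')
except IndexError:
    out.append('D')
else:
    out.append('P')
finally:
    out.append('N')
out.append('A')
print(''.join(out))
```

Execution trace: 'D' (except IndexError) → 'N' (finally) → 'A' (after the try/except). Output: DNA

Answer: DNA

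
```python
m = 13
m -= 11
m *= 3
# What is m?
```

Trace:
`m = 13` → m = 13
`m -= 11` → m = 2
`m *= 3` → m = 6
So m = 6

Answer: 6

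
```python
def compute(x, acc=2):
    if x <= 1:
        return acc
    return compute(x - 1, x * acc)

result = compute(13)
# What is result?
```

Accumulator trace (n, acc): (13, 2) -> (12, 26) -> (11, 312) -> (10, 3432) -> (9, 34320) -> (8, 308880) -> (7, 2471040) -> (6, 17297280) -> (5, 103783680) -> (4, 518918400) -> (3, 2075673600) -> (2, 6227020800) -> (1, 12454041600) -> return 12454041600

Answer: 12454041600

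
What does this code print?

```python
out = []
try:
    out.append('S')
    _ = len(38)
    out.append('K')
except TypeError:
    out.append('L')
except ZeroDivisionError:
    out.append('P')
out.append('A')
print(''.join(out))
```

Execution trace: 'S' (try body) → 'L' (except TypeError) → 'A' (after the try/except). Output: SLA

Answer: SLA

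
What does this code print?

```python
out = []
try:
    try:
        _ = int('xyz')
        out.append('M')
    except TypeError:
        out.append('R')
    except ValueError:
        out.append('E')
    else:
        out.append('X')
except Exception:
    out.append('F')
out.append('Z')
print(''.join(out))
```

Execution trace: 'E' (inner except ValueError) → 'Z' (after the try/except). Output: EZ

Answer: EZ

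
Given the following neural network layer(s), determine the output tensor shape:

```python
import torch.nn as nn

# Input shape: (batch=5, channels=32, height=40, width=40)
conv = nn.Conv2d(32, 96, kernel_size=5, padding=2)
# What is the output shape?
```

Input: (5, 32, 40, 40) -> Output: (5, 96, 40, 40)

Answer: (5, 96, 40, 40)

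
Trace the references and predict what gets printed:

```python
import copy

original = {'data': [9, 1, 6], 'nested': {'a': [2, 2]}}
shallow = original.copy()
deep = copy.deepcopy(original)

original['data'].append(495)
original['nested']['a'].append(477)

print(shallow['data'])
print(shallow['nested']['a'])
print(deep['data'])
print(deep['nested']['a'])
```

Key concept: comparing shallow vs deep copy.
Step by step:
`original = {'data': [9, 1, 6], 'nested': {'a': [2, 2]}}` → original = {'data': [9, 1, 6], 'nested': {'a': [2, 2]}}
`shallow = original.copy()` → shallow = {'data': [9, 1, 6], 'nested': {'a': [2, 2]}}
`deep = copy.deepcopy(original)` → deep = {'data': [9, 1, 6], 'nested': {'a': [2, 2]}}
`original['data'].append(495)` → original = {'data': [9, 1, 6, 495], 'nested': {'a': [2, 2]}}; shallow = {'data': [9, 1, 6, 495], 'nested': {'a': [2, 2]}}
`original['nested']['a'].append(477)` → original = {'data': [9, 1, 6, 495], 'nested': {'a': [2, 2, 477]}}; shallow = {'data': [9, 1, 6, 495], 'nested': {'a': [2, 2, 477]}}
`print(shallow['data'])` → prints [9, 1, 6, 495]
`print(shallow['nested']['a'])` → prints [2, 2, 477]
`print(deep['data'])` → prints [9, 1, 6]
`print(deep['nested']['a'])` → prints [2, 2]

Answer:
[9, 1, 6, 495]
[2, 2, 477]
[9, 1, 6]
[2, 2]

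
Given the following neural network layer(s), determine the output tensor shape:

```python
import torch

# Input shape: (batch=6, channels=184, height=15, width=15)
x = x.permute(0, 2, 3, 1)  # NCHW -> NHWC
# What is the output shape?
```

Input: (6, 184, 15, 15) -> Output: (6, 15, 15, 184)

Answer: (6, 15, 15, 184)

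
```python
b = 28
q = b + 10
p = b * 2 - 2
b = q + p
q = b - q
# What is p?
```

Trace:
`b = 28` → b = 28
`q = b + 10` → q = 38
`p = b * 2 - 2` → p = 54
`b = q + p` → b = 92
`q = b - q` → q = 54
So p = 54

Answer: 54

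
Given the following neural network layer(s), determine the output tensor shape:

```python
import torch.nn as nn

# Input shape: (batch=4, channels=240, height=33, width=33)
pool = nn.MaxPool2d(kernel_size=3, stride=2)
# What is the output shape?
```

Input: (4, 240, 33, 33) -> Output: (4, 240, 16, 16)

Answer: (4, 240, 16, 16)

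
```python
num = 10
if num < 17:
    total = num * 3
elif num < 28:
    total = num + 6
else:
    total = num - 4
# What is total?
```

Trace:
`num = 10` → num = 10
`if num < 17: ...` → num < 17 is True → total = 30
So total = 30

Answer: 30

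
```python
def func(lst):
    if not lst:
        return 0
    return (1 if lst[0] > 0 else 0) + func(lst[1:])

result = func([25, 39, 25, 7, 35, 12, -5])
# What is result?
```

Count of positive elements in [25, 39, 25, 7, 35, 12, -5] = 6

Answer: 6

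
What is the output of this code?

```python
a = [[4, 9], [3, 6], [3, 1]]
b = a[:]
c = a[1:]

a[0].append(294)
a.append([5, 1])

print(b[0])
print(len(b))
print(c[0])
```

Key concept: slice with nested mutation.
Step by step:
`a = [[4, 9], [3, 6], [3, 1]]` → a = [[4, 9], [3, 6], [3, 1]]
`b = a[:]` → b = [[4, 9], [3, 6], [3, 1]]
`c = a[1:]` → c = [[3, 6], [3, 1]]
`a[0].append(294)` → a = [[4, 9, 294], [3, 6], [3, 1]]; b = [[4, 9, 294], [3, 6], [3, 1]]
`a.append([5, 1])` → a = [[4, 9, 294], [3, 6], [3, 1], [5, 1]]
`print(b[0])` → prints [4, 9, 294]
`print(len(b))` → prints 3
`print(c[0])` → prints [3, 6]

Answer:
[4, 9, 294]
3
[3, 6]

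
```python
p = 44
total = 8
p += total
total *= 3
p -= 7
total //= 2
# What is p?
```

Trace:
`p = 44` → p = 44
`total = 8` → total = 8
`p += total` → p = 52
`total *= 3` → total = 24
`p -= 7` → p = 45
`total //= 2` → total = 12
So p = 45

Answer: 45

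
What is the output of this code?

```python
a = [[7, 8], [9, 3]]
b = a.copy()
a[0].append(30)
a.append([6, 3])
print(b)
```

Key concept: shallow copy with nested lists.
Step by step:
`a = [[7, 8], [9, 3]]` → a = [[7, 8], [9, 3]]
`b = a.copy()` → b = [[7, 8], [9, 3]]
`a[0].append(30)` → a = [[7, 8, 30], [9, 3]]; b = [[7, 8, 30], [9, 3]]
`a.append([6, 3])` → a = [[7, 8, 30], [9, 3], [6, 3]]
`print(b)` → prints [[7, 8, 30], [9, 3]]

Answer: [[7, 8, 30], [9, 3]]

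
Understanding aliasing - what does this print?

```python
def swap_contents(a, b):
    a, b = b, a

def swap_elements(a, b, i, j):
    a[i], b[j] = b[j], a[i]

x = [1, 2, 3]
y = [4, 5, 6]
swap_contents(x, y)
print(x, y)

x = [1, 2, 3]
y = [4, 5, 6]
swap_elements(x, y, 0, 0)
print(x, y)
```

Key concept: parameter rebinding vs mutation.
Step by step:
`x = [1, 2, 3]` → x = [1, 2, 3]
`y = [4, 5, 6]` → y = [4, 5, 6]
`swap_contents(x, y)` → no visible change to tracked variables
`print(x, y)` → prints [1, 2, 3] [4, 5, 6]
`x = [1, 2, 3]` → x = [1, 2, 3]
`y = [4, 5, 6]` → y = [4, 5, 6]
`swap_elements(x, y, 0, 0)` → x = [4, 2, 3]; y = [1, 5, 6]
`print(x, y)` → prints [4, 2, 3] [1, 5, 6]

Answer:
[1, 2, 3] [4, 5, 6]
[4, 2, 3] [1, 5, 6]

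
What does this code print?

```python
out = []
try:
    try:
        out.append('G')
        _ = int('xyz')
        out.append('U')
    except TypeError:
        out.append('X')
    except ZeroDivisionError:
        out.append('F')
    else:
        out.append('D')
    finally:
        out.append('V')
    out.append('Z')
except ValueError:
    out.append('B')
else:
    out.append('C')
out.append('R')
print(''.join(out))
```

Execution trace: 'G' (inner try body) → 'V' (inner finally) → 'B' (except ValueError) → 'R' (after the try/except). Output: GVBR

Answer: GVBR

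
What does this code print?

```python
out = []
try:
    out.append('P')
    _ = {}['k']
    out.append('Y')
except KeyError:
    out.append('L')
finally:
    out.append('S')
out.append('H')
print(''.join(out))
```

Execution trace: 'P' (try body) → 'L' (except KeyError) → 'S' (finally) → 'H' (after the try/except). Output: PLSH

Answer: PLSH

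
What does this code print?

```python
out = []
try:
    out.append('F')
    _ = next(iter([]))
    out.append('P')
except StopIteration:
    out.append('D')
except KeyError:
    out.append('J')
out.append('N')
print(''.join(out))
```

Execution trace: 'F' (try body) → 'D' (except StopIteration) → 'N' (after the try/except). Output: FDN

Answer: FDN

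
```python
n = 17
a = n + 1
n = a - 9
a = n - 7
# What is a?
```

Trace:
`n = 17` → n = 17
`a = n + 1` → a = 18
`n = a - 9` → n = 9
`a = n - 7` → a = 2
So a = 2

Answer: 2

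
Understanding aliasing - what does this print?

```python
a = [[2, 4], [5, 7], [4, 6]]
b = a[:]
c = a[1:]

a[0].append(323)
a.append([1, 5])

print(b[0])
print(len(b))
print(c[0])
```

Key concept: slice with nested mutation.
Step by step:
`a = [[2, 4], [5, 7], [4, 6]]` → a = [[2, 4], [5, 7], [4, 6]]
`b = a[:]` → b = [[2, 4], [5, 7], [4, 6]]
`c = a[1:]` → c = [[5, 7], [4, 6]]
`a[0].append(323)` → a = [[2, 4, 323], [5, 7], [4, 6]]; b = [[2, 4, 323], [5, 7], [4, 6]]
`a.append([1, 5])` → a = [[2, 4, 323], [5, 7], [4, 6], [1, 5]]
`print(b[0])` → prints [2, 4, 323]
`print(len(b))` → prints 3
`print(c[0])` → prints [5, 7]

Answer:
[2, 4, 323]
3
[5, 7]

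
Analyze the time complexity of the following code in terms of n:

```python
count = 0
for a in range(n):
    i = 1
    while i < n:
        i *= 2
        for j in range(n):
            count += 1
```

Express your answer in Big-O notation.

Each loop level contributes: n × log n × n. Multiplying the contributions gives O(n^2 log n).

Answer: O(n^2 log n)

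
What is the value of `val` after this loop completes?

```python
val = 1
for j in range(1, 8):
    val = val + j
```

Start at 1, add 1 through 7
`val` takes the values: 1 → 2 → 4 → 7 → 11 → 16 → 22 → 29

Answer: 29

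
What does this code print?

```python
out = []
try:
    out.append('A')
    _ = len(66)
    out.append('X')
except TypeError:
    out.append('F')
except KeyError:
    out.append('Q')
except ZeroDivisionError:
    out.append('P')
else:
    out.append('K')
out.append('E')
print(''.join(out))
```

Execution trace: 'A' (try body) → 'F' (except TypeError) → 'E' (after the try/except). Output: AFE

Answer: AFE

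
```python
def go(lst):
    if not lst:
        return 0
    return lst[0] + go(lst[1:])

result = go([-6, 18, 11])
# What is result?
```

(-6) + 18 + 11 + 0 = 23

Answer: 23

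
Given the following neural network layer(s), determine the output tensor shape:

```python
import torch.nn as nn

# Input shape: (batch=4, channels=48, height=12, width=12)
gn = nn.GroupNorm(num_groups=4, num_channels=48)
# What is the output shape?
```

Input: (4, 48, 12, 12) -> Output: (4, 48, 12, 12)

Answer: (4, 48, 12, 12)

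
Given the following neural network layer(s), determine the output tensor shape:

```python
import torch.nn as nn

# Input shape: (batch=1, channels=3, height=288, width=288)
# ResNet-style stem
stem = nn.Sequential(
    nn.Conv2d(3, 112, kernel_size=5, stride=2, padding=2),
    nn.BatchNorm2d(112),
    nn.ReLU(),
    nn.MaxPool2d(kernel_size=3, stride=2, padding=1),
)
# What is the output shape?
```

Input: (1, 3, 288, 288) -> after Conv2d 5x5 stride=2: (1, 112, 144, 144) -> Output: (1, 112, 72, 72)

Answer: (1, 112, 72, 72)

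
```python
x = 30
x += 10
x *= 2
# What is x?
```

Trace:
`x = 30` → x = 30
`x += 10` → x = 40
`x *= 2` → x = 80
So x = 80

Answer: 80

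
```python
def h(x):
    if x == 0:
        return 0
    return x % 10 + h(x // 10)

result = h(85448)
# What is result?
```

Sum of digits of 85448: 8 + 4 + 4 + 5 + 8 = 29

Answer: 29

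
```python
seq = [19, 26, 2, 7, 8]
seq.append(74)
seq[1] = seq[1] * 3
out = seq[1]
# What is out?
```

Trace:
`seq = [19, 26, 2, 7, 8]` → seq = [19, 26, 2, 7, 8]
`seq.append(74)` → seq = [19, 26, 2, 7, 8, 74]
`seq[1] = seq[1] * 3` → seq = [19, 78, 2, 7, 8, 74]
`out = seq[1]` → out = 78
So out = 78

Answer: 78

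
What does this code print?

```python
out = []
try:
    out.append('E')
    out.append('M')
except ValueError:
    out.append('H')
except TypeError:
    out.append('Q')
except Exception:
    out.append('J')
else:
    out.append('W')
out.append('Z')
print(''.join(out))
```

Execution trace: 'E' (try body) → 'M' (try body, no exception) → 'W' (else) → 'Z' (after the try/except). Output: EMWZ

Answer: EMWZ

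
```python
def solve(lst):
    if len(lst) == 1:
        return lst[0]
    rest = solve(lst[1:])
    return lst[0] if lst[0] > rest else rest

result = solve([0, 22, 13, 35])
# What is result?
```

Recursive max over [0, 22, 13, 35] = 35

Answer: 35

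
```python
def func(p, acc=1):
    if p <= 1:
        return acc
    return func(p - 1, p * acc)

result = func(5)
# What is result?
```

Accumulator trace (n, acc): (5, 1) -> (4, 5) -> (3, 20) -> (2, 60) -> (1, 120) -> return 120

Answer: 120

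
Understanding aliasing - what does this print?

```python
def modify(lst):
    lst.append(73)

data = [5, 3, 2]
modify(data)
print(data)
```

Key concept: function modifies passed list.
Step by step:
`data = [5, 3, 2]` → data = [5, 3, 2]
`modify(data)` → data = [5, 3, 2, 73]
`print(data)` → prints [5, 3, 2, 73]

Answer: [5, 3, 2, 73]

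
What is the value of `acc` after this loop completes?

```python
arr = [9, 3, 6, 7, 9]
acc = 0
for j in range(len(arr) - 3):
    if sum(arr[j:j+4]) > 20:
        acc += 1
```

Count windows with sum > 20
`acc` takes the values: 0 → 1 → 2

Answer: 2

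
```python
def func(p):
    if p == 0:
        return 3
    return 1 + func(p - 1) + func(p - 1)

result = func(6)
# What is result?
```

func(p) = 1 + 2·func(p-1), func(0)=3. Closed form: (3+1)·2^6 - 1 = 255.

Answer: 255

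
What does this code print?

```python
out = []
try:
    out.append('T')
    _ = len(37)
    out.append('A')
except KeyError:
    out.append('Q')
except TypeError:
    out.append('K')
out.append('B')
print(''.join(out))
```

Execution trace: 'T' (try body) → 'K' (except TypeError) → 'B' (after the try/except). Output: TKB

Answer: TKB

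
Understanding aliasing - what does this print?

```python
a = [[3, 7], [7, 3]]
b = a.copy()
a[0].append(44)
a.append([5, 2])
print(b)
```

Key concept: shallow copy with nested lists.
Step by step:
`a = [[3, 7], [7, 3]]` → a = [[3, 7], [7, 3]]
`b = a.copy()` → b = [[3, 7], [7, 3]]
`a[0].append(44)` → a = [[3, 7, 44], [7, 3]]; b = [[3, 7, 44], [7, 3]]
`a.append([5, 2])` → a = [[3, 7, 44], [7, 3], [5, 2]]
`print(b)` → prints [[3, 7, 44], [7, 3]]

Answer: [[3, 7, 44], [7, 3]]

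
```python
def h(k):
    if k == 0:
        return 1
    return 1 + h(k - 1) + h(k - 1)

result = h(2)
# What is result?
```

h(k) = 1 + 2·h(k-1), h(0)=1. Closed form: (1+1)·2^2 - 1 = 7.

Answer: 7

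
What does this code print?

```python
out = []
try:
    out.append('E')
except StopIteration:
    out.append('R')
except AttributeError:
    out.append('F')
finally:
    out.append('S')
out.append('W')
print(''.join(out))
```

Execution trace: 'E' (try body, no exception) → 'S' (finally) → 'W' (after the try/except). Output: ESW

Answer: ESW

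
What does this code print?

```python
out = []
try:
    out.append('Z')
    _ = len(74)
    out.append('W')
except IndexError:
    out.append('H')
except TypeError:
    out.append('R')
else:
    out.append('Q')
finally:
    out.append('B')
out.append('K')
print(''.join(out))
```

Execution trace: 'Z' (try body) → 'R' (except TypeError) → 'B' (finally) → 'K' (after the try/except). Output: ZRBK

Answer: ZRBK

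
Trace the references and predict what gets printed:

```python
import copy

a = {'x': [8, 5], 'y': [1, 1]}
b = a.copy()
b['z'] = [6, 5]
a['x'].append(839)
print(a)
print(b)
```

Key concept: shallow copy of dict with mutable values.
Step by step:
`a = {'x': [8, 5], 'y': [1, 1]}` → a = {'x': [8, 5], 'y': [1, 1]}
`b = a.copy()` → b = {'x': [8, 5], 'y': [1, 1]}
`b['z'] = [6, 5]` → b = {'x': [8, 5], 'y': [1, 1], 'z': [6, 5]}
`a['x'].append(839)` → a = {'x': [8, 5, 839], 'y': [1, 1]}; b = {'x': [8, 5, 839], 'y': [1, 1], 'z': [6, 5]}
`print(a)` → prints {'x': [8, 5, 839], 'y': [1, 1]}
`print(b)` → prints {'x': [8, 5, 839], 'y': [1, 1], 'z': [6, 5]}

Answer:
{'x': [8, 5, 839], 'y': [1, 1]}
{'x': [8, 5, 839], 'y': [1, 1], 'z': [6, 5]}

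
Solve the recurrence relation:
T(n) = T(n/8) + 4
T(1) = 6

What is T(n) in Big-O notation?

Each step divides n by 8 and adds 4. After log_8(n) steps we reach T(1)=6. So T(n) = 4·log_8(n) + 6 = O(log n).

Answer: O(log n)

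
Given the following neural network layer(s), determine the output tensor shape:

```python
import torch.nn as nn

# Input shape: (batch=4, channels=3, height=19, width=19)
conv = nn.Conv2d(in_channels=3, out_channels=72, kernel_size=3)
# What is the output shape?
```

Input: (4, 3, 19, 19) -> Output: (4, 72, 17, 17)

Answer: (4, 72, 17, 17)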